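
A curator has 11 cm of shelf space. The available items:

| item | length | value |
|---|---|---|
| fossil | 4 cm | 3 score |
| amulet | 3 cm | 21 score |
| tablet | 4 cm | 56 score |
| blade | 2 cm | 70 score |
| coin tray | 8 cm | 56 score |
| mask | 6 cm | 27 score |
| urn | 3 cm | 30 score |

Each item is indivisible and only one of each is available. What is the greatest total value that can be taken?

156 score

Check high-value combinations within 11 cm:
- tablet+blade+urn: length 4+2+3=9, value 56+70+30=156
- amulet+tablet+blade: length 3+4+2=9, value 21+56+70=147
- fossil+tablet+blade: length 4+4+2=10, value 3+56+70=129
Best: 156 score.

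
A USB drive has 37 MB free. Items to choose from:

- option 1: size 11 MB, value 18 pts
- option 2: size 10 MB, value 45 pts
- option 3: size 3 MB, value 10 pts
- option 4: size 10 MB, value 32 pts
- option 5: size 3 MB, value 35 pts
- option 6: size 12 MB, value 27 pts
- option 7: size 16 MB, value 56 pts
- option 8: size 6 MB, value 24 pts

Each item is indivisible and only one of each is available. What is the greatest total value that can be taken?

This is a 0/1 knapsack; check combinations near the capacity.
- option 2+option 5+option 7+option 8: size 10+3+16+6=35, value 45+35+56+24=160
- option 4+option 5+option 7+option 8: size 10+3+16+6=35, value 32+35+56+24=147
- option 2+option 3+option 5+option 7: size 10+3+3+16=32, value 45+10+35+56=146
- option 2+option 3+option 4+option 5+option 8: size 10+3+10+3+6=32, value 45+10+32+35+24=146
Best: 160 pts.

160 pts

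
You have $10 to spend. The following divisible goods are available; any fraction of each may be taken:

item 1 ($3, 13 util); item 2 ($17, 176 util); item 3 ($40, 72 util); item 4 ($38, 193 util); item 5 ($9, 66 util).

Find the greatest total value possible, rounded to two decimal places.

Take in order of value per unit:
- item 2 (176/17 per unit): 10 of 17 → value 10×176/17 = 103.5294, running total 103.53
Total 103.53.

103.53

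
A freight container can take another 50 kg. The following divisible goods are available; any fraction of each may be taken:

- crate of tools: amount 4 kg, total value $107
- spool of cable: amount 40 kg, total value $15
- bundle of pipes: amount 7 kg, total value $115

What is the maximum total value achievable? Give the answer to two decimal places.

236.63

Take in order of value per unit:
- crate of tools (107/4 per unit): all 4 → value 107, running total 107.00
- bundle of pipes (115/7 per unit): all 7 → value 115, running total 222.00
- spool of cable (15/40 per unit): 39 of 40 → value 39×15/40 = 14.6250, running total 236.63
Total 236.63.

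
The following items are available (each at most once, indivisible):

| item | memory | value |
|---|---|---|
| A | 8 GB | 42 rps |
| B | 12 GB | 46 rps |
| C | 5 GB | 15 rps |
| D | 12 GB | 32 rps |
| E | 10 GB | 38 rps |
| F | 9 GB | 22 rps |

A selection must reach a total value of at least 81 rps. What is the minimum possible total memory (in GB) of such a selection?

20

Subsets with value ≥ 81, sorted by total memory:
- A+B: memory 20, value 88
- B+E: memory 22, value 84
Minimum memory: 20 GB.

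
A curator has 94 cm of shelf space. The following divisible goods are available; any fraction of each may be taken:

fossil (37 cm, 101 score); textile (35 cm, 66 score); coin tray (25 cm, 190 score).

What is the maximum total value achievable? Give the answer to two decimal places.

Take in order of value per unit:
- coin tray (190/25 per unit): all 25 → value 190, running total 190.00
- fossil (101/37 per unit): all 37 → value 101, running total 291.00
- textile (66/35 per unit): 32 of 35 → value 32×66/35 = 60.3429, running total 351.34
Total 351.34.

351.34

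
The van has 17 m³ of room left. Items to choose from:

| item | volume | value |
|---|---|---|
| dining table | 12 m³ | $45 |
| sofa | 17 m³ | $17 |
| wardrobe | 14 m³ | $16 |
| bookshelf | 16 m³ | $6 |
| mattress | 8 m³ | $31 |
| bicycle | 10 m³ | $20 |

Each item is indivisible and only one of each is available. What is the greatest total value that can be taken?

Check high-value combinations within 17 m³:
- dining table: volume 12, value 45
- mattress: volume 8, value 31
- bicycle: volume 10, value 20
- sofa: volume 17, value 17
Best: $45.

$45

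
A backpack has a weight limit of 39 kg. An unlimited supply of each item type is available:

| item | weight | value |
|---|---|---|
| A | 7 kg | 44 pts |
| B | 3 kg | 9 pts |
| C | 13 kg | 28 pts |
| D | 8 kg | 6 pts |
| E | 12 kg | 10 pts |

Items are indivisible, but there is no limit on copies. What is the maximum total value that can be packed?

Best value-per-unit is A at 44/7; filling with it alone gives 5×44 = 220.
Optimal mix: 5×A + 1×B → weight 38, value 229.

229 pts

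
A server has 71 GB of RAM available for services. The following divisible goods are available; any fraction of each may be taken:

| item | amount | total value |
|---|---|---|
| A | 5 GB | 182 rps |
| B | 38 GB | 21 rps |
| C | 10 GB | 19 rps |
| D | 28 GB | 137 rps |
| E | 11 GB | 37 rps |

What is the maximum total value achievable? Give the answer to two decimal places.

384.39

Take in order of value per unit:
- A (182/5 per unit): all 5 → value 182, running total 182.00
- D (137/28 per unit): all 28 → value 137, running total 319.00
- E (37/11 per unit): all 11 → value 37, running total 356.00
- C (19/10 per unit): all 10 → value 19, running total 375.00
- B (21/38 per unit): 17 of 38 → value 17×21/38 = 9.3947, running total 384.39
Total 384.39.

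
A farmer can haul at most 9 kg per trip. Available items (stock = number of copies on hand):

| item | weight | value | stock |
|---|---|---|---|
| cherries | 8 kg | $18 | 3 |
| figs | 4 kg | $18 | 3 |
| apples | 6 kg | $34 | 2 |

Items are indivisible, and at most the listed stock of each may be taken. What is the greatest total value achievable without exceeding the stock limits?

Best selections within weight 9 and stock limits:
- 2×figs: weight 8, value 36
- 1×apples: weight 6, value 34
- 1×figs: weight 4, value 18
Best: $36.

$36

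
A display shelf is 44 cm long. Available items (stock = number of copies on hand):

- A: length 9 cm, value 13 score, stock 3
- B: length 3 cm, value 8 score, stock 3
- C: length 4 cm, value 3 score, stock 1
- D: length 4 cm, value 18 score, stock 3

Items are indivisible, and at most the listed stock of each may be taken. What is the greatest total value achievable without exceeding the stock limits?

107 score

Best selections within length 44 and stock limits:
- 2×A + 3×B + 1×C + 3×D: length 43, value 107
- 2×A + 3×B + 3×D: length 39, value 104
- 3×A + 1×B + 3×D: length 42, value 101
- 2×A + 2×B + 1×C + 3×D: length 40, value 99
Best: 107 score.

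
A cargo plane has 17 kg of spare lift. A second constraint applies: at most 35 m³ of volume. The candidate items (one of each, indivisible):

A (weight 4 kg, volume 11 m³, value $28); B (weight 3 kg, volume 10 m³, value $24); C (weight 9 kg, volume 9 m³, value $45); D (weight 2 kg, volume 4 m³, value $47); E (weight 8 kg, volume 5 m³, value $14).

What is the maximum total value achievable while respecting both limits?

Feasible sets respecting both limits:
- A+C+D: weight 15, volume 24, value 120
- B+C+D: weight 14, volume 23, value 116
- A+B+D+E: weight 17, volume 30, value 113
- A+B+D: weight 9, volume 25, value 99
Best: $120.

$120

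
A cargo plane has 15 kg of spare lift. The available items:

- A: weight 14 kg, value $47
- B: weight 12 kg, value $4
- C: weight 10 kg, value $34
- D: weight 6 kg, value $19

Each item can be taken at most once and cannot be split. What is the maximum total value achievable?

Check high-value combinations within 15 kg:
- A: weight 14, value 47
- C: weight 10, value 34
- D: weight 6, value 19
- B: weight 12, value 4
Best: $47.

$47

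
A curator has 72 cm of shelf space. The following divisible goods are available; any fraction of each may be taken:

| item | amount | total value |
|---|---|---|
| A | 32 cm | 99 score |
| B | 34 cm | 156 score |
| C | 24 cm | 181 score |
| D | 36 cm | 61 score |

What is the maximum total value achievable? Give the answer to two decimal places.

380.31

Take in order of value per unit:
- C (181/24 per unit): all 24 → value 181, running total 181.00
- B (156/34 per unit): all 34 → value 156, running total 337.00
- A (99/32 per unit): 14 of 32 → value 14×99/32 = 43.3125, running total 380.31
Total 380.31.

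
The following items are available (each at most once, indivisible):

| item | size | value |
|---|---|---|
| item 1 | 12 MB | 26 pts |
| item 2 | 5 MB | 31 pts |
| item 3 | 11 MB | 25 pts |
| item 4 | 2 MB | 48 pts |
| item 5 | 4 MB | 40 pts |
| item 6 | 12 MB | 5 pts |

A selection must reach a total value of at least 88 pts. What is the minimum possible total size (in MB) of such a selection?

Subsets with value ≥ 88, sorted by total size:
- item 4+item 5: size 6, value 88
- item 2+item 4+item 5: size 11, value 119
- item 3+item 4+item 5: size 17, value 113
Minimum size: 6 MB.

6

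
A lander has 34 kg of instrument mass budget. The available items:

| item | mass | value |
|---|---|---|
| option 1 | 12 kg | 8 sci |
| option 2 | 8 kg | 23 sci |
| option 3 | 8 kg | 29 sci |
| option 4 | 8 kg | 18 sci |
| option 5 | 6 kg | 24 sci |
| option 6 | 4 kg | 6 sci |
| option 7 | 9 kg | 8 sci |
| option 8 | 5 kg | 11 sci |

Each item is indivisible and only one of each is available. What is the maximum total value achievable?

100 sci

Check high-value combinations within 34 kg:
- option 2+option 3+option 4+option 5+option 6: mass 8+8+8+6+4=34, value 23+29+18+24+6=100
- option 2+option 3+option 4+option 5: mass 8+8+8+6=30, value 23+29+18+24=94
- option 2+option 3+option 5+option 6+option 8: mass 8+8+6+4+5=31, value 23+29+24+6+11=93
- option 3+option 4+option 5+option 6+option 8: mass 8+8+6+4+5=31, value 29+18+24+6+11=88
- option 2+option 3+option 5+option 8: mass 8+8+6+5=27, value 23+29+24+11=87
Best: 100 sci.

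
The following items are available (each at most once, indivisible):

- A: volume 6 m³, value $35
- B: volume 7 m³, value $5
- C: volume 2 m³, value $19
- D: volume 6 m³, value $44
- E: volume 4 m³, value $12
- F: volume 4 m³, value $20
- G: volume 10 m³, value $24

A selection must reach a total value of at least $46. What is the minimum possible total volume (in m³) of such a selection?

Subsets with value ≥ 46, sorted by total volume:
- C+D: volume 8, value 63
- A+C: volume 8, value 54
- D+F: volume 10, value 64
Minimum volume: 8 m³.

8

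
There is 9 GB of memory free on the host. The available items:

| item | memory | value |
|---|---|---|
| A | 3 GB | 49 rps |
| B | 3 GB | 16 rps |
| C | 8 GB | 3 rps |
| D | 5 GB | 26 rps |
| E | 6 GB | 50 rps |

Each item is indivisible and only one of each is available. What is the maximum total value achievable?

99 rps

This is a 0/1 knapsack; check combinations near the capacity.
- A+E: memory 3+6=9, value 49+50=99
- A+D: memory 3+5=8, value 49+26=75
- B+E: memory 3+6=9, value 16+50=66
- A+B: memory 3+3=6, value 49+16=65
Best: 99 rps.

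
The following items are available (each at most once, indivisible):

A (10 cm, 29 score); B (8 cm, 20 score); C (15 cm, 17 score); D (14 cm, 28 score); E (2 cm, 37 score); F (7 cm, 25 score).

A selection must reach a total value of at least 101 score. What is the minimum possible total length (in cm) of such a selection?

Subsets with value ≥ 101, sorted by total length:
- A+B+E+F: length 27, value 111
- B+D+E+F: length 31, value 110
- A+D+E+F: length 33, value 119
Minimum length: 27 cm.

27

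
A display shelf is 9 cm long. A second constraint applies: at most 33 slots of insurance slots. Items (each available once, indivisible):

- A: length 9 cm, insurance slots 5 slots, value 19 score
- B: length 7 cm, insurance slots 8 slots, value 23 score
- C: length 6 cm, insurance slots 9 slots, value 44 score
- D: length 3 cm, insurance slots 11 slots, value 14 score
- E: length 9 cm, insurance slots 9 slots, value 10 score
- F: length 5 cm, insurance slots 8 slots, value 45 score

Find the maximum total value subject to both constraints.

Feasible sets respecting both limits:
- D+F: length 8, insurance slots 19, value 59
- C+D: length 9, insurance slots 20, value 58
- F: length 5, insurance slots 8, value 45
Best: 59 score.

59 score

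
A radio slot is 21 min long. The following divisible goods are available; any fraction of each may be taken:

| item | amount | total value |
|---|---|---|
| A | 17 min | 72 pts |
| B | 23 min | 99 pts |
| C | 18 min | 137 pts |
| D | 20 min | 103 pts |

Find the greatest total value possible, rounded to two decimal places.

152.45

Take in order of value per unit:
- C (137/18 per unit): all 18 → value 137, running total 137.00
- D (103/20 per unit): 3 of 20 → value 3×103/20 = 15.4500, running total 152.45
Total 152.45.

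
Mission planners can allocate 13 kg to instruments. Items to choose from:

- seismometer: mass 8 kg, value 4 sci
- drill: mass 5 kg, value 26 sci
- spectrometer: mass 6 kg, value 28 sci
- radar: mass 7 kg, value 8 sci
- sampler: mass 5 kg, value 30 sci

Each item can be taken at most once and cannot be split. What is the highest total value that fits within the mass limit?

58 sci

Check high-value combinations within 13 kg:
- spectrometer+sampler: mass 6+5=11, value 28+30=58
- drill+sampler: mass 5+5=10, value 26+30=56
- drill+spectrometer: mass 5+6=11, value 26+28=54
- radar+sampler: mass 7+5=12, value 8+30=38
- spectrometer+radar: mass 6+7=13, value 28+8=36
Best: 58 sci.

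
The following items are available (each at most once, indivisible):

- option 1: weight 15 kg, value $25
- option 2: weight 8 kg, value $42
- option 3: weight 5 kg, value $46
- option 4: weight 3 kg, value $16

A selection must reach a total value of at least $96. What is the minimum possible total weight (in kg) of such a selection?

16

Subsets with value ≥ 96, sorted by total weight:
- option 2+option 3+option 4: weight 16, value 104
- option 1+option 2+option 3: weight 28, value 113
- option 1+option 2+option 3+option 4: weight 31, value 129
Minimum weight: 16 kg.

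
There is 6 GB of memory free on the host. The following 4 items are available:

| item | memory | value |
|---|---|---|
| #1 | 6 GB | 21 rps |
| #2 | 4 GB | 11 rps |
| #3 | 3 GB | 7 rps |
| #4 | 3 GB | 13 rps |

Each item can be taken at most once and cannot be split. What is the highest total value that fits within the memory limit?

21 rps

Check high-value combinations within 6 GB:
- #1: memory 6, value 21
- #3+#4: memory 3+3=6, value 7+13=20
- #4: memory 3, value 13
- #2: memory 4, value 11
- #3: memory 3, value 7
Best: 21 rps.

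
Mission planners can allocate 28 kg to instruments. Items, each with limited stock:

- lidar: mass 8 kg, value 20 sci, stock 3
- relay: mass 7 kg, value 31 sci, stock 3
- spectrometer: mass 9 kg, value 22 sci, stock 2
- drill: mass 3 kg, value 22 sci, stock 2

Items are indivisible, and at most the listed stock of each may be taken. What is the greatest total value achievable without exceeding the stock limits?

137 sci

Best selections within mass 28 and stock limits:
- 3×relay + 2×drill: mass 27, value 137
- 1×lidar + 2×relay + 2×drill: mass 28, value 126
- 3×relay + 1×drill: mass 24, value 115
Best: 137 sci.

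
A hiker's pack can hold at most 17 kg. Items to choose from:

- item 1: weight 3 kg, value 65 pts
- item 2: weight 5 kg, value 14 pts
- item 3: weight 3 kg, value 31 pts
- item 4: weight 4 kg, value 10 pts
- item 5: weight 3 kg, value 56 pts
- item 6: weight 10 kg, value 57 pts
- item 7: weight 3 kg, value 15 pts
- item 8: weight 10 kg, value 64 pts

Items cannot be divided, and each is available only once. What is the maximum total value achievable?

Check high-value combinations within 17 kg:
- item 1+item 5+item 8: weight 3+3+10=16, value 65+56+64=185
- item 1+item 2+item 3+item 5+item 7: weight 3+5+3+3+3=17, value 65+14+31+56+15=181
- item 1+item 5+item 6: weight 3+3+10=16, value 65+56+57=178
Best: 185 pts.

185 pts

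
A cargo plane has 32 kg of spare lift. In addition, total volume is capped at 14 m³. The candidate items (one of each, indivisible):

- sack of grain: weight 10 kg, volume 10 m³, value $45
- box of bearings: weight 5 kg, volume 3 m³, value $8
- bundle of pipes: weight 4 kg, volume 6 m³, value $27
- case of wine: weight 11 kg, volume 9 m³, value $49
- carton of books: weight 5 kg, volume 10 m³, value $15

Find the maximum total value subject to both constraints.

Feasible sets respecting both limits:
- box of bearings+case of wine: weight 16, volume 12, value 57
- sack of grain+box of bearings: weight 15, volume 13, value 53
- case of wine: weight 11, volume 9, value 49
- sack of grain: weight 10, volume 10, value 45
Best: $57.

$57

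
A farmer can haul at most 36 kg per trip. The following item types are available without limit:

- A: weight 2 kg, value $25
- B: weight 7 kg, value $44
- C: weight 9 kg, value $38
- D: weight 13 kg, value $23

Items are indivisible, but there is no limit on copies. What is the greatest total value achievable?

$450

Best value-per-unit is A at 25/2, and filling with it alone uses weight 18×2=36. No mix of the others beats 18×25 = 450.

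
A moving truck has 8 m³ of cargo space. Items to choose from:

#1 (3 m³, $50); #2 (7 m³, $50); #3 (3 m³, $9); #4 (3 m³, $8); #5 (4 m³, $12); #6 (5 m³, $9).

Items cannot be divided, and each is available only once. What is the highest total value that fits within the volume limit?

This is a 0/1 knapsack; check combinations near the capacity.
- #1+#5: volume 3+4=7, value 50+12=62
- #1+#3: volume 3+3=6, value 50+9=59
- #1+#6: volume 3+5=8, value 50+9=59
Best: $62.

$62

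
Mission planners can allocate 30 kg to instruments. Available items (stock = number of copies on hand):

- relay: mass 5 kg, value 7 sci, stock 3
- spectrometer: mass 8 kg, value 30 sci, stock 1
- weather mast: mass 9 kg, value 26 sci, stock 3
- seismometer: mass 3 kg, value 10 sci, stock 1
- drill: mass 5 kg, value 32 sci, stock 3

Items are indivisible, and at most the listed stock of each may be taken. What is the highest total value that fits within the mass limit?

Best selections within mass 30 and stock limits:
- 1×spectrometer + 1×seismometer + 3×drill: mass 26, value 136
- 1×relay + 1×spectrometer + 3×drill: mass 28, value 133
Best: 136 sci.

136 sci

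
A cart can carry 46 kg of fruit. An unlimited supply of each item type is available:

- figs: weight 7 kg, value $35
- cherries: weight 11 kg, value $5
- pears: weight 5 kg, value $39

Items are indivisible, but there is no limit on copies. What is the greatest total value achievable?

$351

Best value-per-unit is pears at 39/5, and filling with it alone uses weight 9×5=45. No mix of the others beats 9×39 = 351.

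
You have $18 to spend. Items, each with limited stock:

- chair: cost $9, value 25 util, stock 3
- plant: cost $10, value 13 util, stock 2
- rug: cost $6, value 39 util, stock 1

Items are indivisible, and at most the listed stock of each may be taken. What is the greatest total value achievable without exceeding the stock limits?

64 util

Top feasible selections:
- 1×chair + 1×rug: cost 15, value 64
- 1×plant + 1×rug: cost 16, value 52
- 2×chair: cost 18, value 50
- 1×rug: cost 6, value 39
Best: 64 util.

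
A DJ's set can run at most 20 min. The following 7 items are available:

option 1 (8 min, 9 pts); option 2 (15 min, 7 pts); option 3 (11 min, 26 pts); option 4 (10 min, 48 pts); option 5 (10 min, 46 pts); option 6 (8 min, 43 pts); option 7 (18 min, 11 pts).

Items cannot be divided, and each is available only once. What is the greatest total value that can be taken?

94 pts

This is a 0/1 knapsack; check combinations near the capacity.
- option 4+option 5: duration 10+10=20, value 48+46=94
- option 4+option 6: duration 10+8=18, value 48+43=91
- option 5+option 6: duration 10+8=18, value 46+43=89
Best: 94 pts.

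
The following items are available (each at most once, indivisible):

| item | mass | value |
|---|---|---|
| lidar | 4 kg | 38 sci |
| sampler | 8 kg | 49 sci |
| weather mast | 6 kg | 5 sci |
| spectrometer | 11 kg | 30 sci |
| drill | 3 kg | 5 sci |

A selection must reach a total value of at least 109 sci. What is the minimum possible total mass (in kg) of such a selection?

23

Subsets with value ≥ 109, sorted by total mass:
- lidar+sampler+spectrometer: mass 23, value 117
- lidar+sampler+spectrometer+drill: mass 26, value 122
- lidar+sampler+weather mast+spectrometer: mass 29, value 122
- lidar+sampler+weather mast+spectrometer+drill: mass 32, value 127
Minimum mass: 23 kg.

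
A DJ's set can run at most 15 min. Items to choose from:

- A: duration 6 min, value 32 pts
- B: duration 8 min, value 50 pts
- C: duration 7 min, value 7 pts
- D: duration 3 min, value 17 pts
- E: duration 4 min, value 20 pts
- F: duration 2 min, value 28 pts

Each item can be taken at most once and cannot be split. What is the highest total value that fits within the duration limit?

98 pts

This is a 0/1 knapsack; check combinations near the capacity.
- B+E+F: duration 8+4+2=14, value 50+20+28=98
- A+D+E+F: duration 6+3+4+2=15, value 32+17+20+28=97
- B+D+F: duration 8+3+2=13, value 50+17+28=95
- B+D+E: duration 8+3+4=15, value 50+17+20=87
- A+B: duration 6+8=14, value 32+50=82
Best: 98 pts.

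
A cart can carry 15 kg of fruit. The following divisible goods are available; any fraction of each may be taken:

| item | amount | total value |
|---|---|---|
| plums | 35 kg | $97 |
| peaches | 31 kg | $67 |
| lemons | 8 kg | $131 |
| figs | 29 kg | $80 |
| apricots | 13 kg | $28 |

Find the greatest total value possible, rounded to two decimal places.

Take in order of value per unit:
- lemons (131/8 per unit): all 8 → value 131, running total 131.00
- plums (97/35 per unit): 7 of 35 → value 7×97/35 = 19.4000, running total 150.40
Total 150.40.

150.40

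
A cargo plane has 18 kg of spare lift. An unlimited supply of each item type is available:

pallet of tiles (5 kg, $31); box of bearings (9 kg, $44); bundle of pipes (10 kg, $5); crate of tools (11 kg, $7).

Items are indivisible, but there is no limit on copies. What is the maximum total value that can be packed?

$93

Best value-per-unit is pallet of tiles at 31/5, and filling with it alone uses weight 3×5=15. No mix of the others beats 3×31 = 93.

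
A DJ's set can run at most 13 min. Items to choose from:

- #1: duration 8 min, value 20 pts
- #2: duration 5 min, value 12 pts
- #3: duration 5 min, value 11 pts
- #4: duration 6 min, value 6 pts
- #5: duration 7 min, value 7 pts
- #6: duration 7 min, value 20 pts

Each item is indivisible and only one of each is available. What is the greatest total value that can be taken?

32 pts

This is a 0/1 knapsack; check combinations near the capacity.
- #2+#6: duration 5+7=12, value 12+20=32
- #1+#2: duration 8+5=13, value 20+12=32
- #3+#6: duration 5+7=12, value 11+20=31
- #1+#3: duration 8+5=13, value 20+11=31
Best: 32 pts.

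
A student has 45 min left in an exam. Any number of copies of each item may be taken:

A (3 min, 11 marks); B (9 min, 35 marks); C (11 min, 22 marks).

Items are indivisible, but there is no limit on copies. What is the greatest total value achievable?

Best value-per-unit is B at 35/9, and filling with it alone uses time 5×9=45. No mix of the others beats 5×35 = 175.

175 marks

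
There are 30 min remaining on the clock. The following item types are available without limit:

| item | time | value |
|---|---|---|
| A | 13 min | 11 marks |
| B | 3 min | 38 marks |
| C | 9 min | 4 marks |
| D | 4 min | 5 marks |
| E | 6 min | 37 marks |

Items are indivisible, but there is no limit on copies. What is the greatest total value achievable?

Best value-per-unit is B at 38/3, and filling with it alone uses time 10×3=30. No mix of the others beats 10×38 = 380.

380 marks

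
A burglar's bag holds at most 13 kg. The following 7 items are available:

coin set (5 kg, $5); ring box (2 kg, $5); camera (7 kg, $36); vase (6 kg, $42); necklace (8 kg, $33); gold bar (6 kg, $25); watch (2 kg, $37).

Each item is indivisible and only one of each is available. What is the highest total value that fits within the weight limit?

$84

This is a 0/1 knapsack; check combinations near the capacity.
- ring box+vase+watch: weight 2+6+2=10, value 5+42+37=84
- coin set+vase+watch: weight 5+6+2=13, value 5+42+37=84
- vase+watch: weight 6+2=8, value 42+37=79
Best: $84.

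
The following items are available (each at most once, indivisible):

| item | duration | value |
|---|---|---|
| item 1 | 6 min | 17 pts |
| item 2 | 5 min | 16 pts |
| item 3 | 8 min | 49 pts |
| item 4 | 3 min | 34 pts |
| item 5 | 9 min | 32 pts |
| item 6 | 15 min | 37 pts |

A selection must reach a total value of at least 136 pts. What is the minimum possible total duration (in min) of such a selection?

31

Subsets with value ≥ 136, sorted by total duration:
- item 1+item 2+item 3+item 4+item 5: duration 31, value 148
- item 2+item 3+item 4+item 6: duration 31, value 136
- item 1+item 3+item 4+item 6: duration 32, value 137
- item 3+item 4+item 5+item 6: duration 35, value 152
Minimum duration: 31 min.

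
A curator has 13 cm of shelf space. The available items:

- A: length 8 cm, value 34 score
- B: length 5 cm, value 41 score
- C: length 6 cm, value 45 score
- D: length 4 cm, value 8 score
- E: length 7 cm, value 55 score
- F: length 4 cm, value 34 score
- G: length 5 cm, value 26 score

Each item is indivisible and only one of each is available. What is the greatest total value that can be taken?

100 score

Check high-value combinations within 13 cm:
- C+E: length 6+7=13, value 45+55=100
- B+E: length 5+7=12, value 41+55=96
- E+F: length 7+4=11, value 55+34=89
- B+C: length 5+6=11, value 41+45=86
Best: 100 score.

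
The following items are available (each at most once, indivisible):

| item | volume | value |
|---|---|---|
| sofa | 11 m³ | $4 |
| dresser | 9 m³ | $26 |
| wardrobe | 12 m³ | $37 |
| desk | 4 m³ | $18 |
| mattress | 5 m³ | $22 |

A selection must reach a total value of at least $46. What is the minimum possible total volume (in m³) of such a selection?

Subsets with value ≥ 46, sorted by total volume:
- dresser+mattress: volume 14, value 48
- wardrobe+desk: volume 16, value 55
- wardrobe+mattress: volume 17, value 59
Minimum volume: 14 m³.

14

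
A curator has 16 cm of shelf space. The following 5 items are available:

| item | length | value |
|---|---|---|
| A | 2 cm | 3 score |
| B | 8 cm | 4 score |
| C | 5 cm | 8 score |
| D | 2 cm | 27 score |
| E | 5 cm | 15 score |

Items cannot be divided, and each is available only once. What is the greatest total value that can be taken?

53 score

This is a 0/1 knapsack; check combinations near the capacity.
- A+C+D+E: length 2+5+2+5=14, value 3+8+27+15=53
- C+D+E: length 5+2+5=12, value 8+27+15=50
- B+D+E: length 8+2+5=15, value 4+27+15=46
- A+D+E: length 2+2+5=9, value 3+27+15=45
- D+E: length 2+5=7, value 27+15=42
Best: 53 score.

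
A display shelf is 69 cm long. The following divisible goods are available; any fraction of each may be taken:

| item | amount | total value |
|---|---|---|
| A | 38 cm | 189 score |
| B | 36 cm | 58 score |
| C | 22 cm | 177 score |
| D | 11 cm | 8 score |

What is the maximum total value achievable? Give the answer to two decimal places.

Take in order of value per unit:
- C (177/22 per unit): all 22 → value 177, running total 177.00
- A (189/38 per unit): all 38 → value 189, running total 366.00
- B (58/36 per unit): 9 of 36 → value 9×58/36 = 14.5000, running total 380.50
Total 380.50.

380.50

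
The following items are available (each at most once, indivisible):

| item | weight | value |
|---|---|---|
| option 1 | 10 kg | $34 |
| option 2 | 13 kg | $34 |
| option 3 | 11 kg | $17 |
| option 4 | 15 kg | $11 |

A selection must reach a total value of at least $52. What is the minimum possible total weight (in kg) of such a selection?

23

Subsets with value ≥ 52, sorted by total weight:
- option 1+option 2: weight 23, value 68
- option 1+option 2+option 3: weight 34, value 85
- option 1+option 3+option 4: weight 36, value 62
Minimum weight: 23 kg.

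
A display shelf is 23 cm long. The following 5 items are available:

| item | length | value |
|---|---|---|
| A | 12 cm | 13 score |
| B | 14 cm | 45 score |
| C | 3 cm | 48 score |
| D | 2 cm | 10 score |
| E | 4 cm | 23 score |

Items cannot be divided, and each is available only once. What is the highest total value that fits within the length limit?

Check high-value combinations within 23 cm:
- B+C+D+E: length 14+3+2+4=23, value 45+48+10+23=126
- B+C+E: length 14+3+4=21, value 45+48+23=116
- B+C+D: length 14+3+2=19, value 45+48+10=103
Best: 126 score.

126 score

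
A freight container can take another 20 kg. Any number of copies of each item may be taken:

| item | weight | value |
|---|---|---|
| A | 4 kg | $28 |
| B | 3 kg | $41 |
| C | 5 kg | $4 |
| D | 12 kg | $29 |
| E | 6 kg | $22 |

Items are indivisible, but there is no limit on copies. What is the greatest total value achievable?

Best value-per-unit is B at 41/3, and filling with it alone uses weight 6×3=18. No mix of the others beats 6×41 = 246.

$246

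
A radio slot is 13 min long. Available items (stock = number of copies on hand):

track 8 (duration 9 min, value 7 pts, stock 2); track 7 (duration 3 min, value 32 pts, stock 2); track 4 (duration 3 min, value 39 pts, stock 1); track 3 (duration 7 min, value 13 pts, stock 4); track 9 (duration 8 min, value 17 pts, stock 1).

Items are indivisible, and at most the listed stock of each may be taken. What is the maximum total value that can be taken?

Best selections within duration 13 and stock limits:
- 2×track 7 + 1×track 4: duration 9, value 103
- 1×track 7 + 1×track 4 + 1×track 3: duration 13, value 84
- 2×track 7 + 1×track 3: duration 13, value 77
Best: 103 pts.

103 pts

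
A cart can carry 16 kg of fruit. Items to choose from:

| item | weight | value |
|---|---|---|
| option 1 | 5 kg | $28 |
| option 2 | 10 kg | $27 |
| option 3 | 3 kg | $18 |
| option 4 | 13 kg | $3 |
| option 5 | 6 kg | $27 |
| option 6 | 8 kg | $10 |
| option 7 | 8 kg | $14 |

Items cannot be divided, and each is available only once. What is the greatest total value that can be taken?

$73

This is a 0/1 knapsack; check combinations near the capacity.
- option 1+option 3+option 5: weight 5+3+6=14, value 28+18+27=73
- option 1+option 3+option 7: weight 5+3+8=16, value 28+18+14=60
- option 1+option 3+option 6: weight 5+3+8=16, value 28+18+10=56
Best: $73.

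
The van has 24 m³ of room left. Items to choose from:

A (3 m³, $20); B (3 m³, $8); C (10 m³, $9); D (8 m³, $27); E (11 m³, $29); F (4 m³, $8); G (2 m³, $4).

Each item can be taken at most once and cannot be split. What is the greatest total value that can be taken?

Check high-value combinations within 24 m³:
- A+D+E+G: volume 3+8+11+2=24, value 20+27+29+4=80
- A+D+E: volume 3+8+11=22, value 20+27+29=76
- A+B+E+F+G: volume 3+3+11+4+2=23, value 20+8+29+8+4=69
- B+D+E+G: volume 3+8+11+2=24, value 8+27+29+4=68
- A+B+D+F+G: volume 3+3+8+4+2=20, value 20+8+27+8+4=67
Best: $80.

$80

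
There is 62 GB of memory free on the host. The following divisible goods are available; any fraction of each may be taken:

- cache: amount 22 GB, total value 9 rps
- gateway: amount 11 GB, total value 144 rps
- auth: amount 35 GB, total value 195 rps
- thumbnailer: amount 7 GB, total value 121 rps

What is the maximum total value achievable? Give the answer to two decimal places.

Take in order of value per unit:
- thumbnailer (121/7 per unit): all 7 → value 121, running total 121.00
- gateway (144/11 per unit): all 11 → value 144, running total 265.00
- auth (195/35 per unit): all 35 → value 195, running total 460.00
- cache (9/22 per unit): 9 of 22 → value 9×9/22 = 3.6818, running total 463.68
Total 463.68.

463.68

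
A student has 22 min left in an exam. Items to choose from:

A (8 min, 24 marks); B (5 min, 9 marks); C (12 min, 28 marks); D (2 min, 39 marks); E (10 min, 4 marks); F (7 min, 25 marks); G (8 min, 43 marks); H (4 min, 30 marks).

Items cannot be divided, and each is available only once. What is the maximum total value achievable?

137 marks

Check high-value combinations within 22 min:
- D+F+G+H: time 2+7+8+4=21, value 39+25+43+30=137
- A+D+G+H: time 8+2+8+4=22, value 24+39+43+30=136
- B+D+G+H: time 5+2+8+4=19, value 9+39+43+30=121
- A+D+F+H: time 8+2+7+4=21, value 24+39+25+30=118
Best: 137 marks.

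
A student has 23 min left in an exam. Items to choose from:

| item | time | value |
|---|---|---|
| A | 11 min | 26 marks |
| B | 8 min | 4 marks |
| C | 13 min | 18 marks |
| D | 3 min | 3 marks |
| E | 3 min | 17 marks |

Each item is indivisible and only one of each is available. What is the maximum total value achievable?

47 marks

Check high-value combinations within 23 min:
- A+B+E: time 11+8+3=22, value 26+4+17=47
- A+D+E: time 11+3+3=17, value 26+3+17=46
- A+E: time 11+3=14, value 26+17=43
- C+D+E: time 13+3+3=19, value 18+3+17=38
Best: 47 marks.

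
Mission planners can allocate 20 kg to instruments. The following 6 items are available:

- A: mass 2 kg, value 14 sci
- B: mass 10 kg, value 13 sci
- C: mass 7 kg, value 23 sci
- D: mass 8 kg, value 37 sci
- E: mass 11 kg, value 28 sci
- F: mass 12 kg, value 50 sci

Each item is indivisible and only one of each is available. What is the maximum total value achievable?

87 sci

Check high-value combinations within 20 kg:
- D+F: mass 8+12=20, value 37+50=87
- A+C+D: mass 2+7+8=17, value 14+23+37=74
- C+F: mass 7+12=19, value 23+50=73
Best: 87 sci.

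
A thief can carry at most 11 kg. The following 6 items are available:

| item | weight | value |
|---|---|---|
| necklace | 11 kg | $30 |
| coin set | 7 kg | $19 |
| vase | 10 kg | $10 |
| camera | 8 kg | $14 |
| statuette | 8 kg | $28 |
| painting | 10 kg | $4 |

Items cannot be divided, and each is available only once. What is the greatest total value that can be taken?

$30

This is a 0/1 knapsack; check combinations near the capacity.
- necklace: weight 11, value 30
- statuette: weight 8, value 28
- coin set: weight 7, value 19
Best: $30.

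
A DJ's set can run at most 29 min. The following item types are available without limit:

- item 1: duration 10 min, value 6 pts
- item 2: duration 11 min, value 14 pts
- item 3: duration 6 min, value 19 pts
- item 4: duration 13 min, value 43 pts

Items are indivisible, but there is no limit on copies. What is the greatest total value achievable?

86 pts

Best value-per-unit is item 4 at 43/13, and filling with it alone uses duration 2×13=26. No mix of the others beats 2×43 = 86.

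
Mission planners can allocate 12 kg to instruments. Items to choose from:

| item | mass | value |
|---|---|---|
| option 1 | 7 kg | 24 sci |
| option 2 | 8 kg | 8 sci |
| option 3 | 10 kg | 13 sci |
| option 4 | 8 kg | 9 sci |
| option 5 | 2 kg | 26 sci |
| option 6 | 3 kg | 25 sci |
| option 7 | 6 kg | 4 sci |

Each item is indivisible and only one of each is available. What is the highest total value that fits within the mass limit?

Check high-value combinations within 12 kg:
- option 1+option 5+option 6: mass 7+2+3=12, value 24+26+25=75
- option 5+option 6+option 7: mass 2+3+6=11, value 26+25+4=55
- option 5+option 6: mass 2+3=5, value 26+25=51
- option 1+option 5: mass 7+2=9, value 24+26=50
Best: 75 sci.

75 sci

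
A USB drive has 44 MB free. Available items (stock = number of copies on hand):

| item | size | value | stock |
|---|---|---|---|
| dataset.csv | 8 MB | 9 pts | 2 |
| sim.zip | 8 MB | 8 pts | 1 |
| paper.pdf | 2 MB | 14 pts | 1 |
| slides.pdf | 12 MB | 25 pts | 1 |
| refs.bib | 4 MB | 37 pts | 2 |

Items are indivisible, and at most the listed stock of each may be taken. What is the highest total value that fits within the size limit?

131 pts

Top feasible selections:
- 2×dataset.csv + 1×paper.pdf + 1×slides.pdf + 2×refs.bib: size 38, value 131
- 1×dataset.csv + 1×sim.zip + 1×paper.pdf + 1×slides.pdf + 2×refs.bib: size 38, value 130
- 2×dataset.csv + 1×sim.zip + 1×slides.pdf + 2×refs.bib: size 44, value 125
- 1×dataset.csv + 1×paper.pdf + 1×slides.pdf + 2×refs.bib: size 30, value 122
Best: 131 pts.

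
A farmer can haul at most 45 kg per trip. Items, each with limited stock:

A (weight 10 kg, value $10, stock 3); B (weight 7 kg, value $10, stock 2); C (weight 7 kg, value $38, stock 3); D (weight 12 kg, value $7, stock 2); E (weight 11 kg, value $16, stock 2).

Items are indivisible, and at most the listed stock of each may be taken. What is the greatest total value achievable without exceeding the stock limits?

Best selections within weight 45 and stock limits:
- 3×C + 2×E: weight 43, value 146
- 1×A + 2×B + 3×C: weight 45, value 144
- 1×B + 3×C + 1×E: weight 39, value 140
Best: $146.

$146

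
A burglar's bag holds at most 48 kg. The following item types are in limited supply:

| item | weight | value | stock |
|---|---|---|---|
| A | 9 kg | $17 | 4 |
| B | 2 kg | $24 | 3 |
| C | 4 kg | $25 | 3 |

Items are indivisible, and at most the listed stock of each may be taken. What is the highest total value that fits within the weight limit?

Top feasible selections:
- 3×A + 3×B + 3×C: weight 45, value 198
- 2×A + 3×B + 3×C: weight 36, value 181
- 3×A + 2×B + 3×C: weight 43, value 174
Best: $198.

$198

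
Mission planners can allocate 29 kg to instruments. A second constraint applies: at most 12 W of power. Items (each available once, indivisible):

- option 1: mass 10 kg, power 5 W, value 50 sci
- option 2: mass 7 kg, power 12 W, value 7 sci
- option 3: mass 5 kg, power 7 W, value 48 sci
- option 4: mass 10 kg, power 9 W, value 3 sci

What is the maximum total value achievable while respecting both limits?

98 sci

Feasible sets respecting both limits:
- option 1+option 3: mass 15, power 12, value 98
- option 1: mass 10, power 5, value 50
- option 3: mass 5, power 7, value 48
- option 2: mass 7, power 12, value 7
Best: 98 sci.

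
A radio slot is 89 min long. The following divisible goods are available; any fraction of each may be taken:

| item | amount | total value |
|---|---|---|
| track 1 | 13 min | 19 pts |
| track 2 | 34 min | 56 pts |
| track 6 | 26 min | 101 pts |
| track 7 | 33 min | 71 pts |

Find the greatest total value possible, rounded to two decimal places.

Take in order of value per unit:
- track 6 (101/26 per unit): all 26 → value 101, running total 101.00
- track 7 (71/33 per unit): all 33 → value 71, running total 172.00
- track 2 (56/34 per unit): 30 of 34 → value 30×56/34 = 49.4118, running total 221.41
Total 221.41.

221.41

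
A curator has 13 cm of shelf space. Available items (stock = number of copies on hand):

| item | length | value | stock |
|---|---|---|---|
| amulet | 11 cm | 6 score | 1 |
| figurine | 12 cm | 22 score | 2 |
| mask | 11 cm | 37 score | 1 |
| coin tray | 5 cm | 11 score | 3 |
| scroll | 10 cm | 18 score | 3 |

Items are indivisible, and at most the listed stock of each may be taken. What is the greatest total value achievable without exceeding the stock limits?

37 score

Top feasible selections:
- 1×mask: length 11, value 37
- 2×coin tray: length 10, value 22
Best: 37 score.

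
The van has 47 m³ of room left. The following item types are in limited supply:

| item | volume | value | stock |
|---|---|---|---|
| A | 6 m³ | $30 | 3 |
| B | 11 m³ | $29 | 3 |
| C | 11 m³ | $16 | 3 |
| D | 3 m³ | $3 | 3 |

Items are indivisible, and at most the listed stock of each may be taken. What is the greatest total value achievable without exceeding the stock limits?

$154

Best selections within volume 47 and stock limits:
- 3×A + 2×B + 2×D: volume 46, value 154
- 3×A + 2×B + 1×D: volume 43, value 151
- 3×A + 2×B: volume 40, value 148
- 2×A + 3×B: volume 45, value 147
Best: $154.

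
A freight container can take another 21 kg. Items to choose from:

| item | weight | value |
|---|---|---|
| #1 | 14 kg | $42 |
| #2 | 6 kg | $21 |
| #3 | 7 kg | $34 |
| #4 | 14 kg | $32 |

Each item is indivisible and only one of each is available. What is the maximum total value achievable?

Check high-value combinations within 21 kg:
- #1+#3: weight 14+7=21, value 42+34=76
- #3+#4: weight 7+14=21, value 34+32=66
- #1+#2: weight 14+6=20, value 42+21=63
- #2+#3: weight 6+7=13, value 21+34=55
Best: $76.

$76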